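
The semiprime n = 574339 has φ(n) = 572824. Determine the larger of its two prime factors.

773

φ(n) = (p−1)(q−1) = n − (p+q) + 1, so p + q = 574339 − 572824 + 1 = 1516.
p and q are the roots of t² − 1516t + 574339 = 0.
Discriminant: 1516² − 4·574339 = 2298256 − 2297356 = 900; √900 = 30.
q = (1516 − 30)/2 = 743, p = (1516 + 30)/2 = 773.
Check: 743 · 773 = 574339.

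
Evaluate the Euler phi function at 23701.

23392

Factor: 23701 = 137 · 173.
φ(23701) = (137−1) · (173−1) = 136 · 172 = 23392.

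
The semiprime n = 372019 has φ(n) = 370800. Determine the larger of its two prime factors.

619

φ(n) = (p−1)(q−1) = n − (p+q) + 1, so p + q = 372019 − 370800 + 1 = 1220.
p and q are the roots of t² − 1220t + 372019 = 0.
Discriminant: 1220² − 4·372019 = 1488400 − 1488076 = 324; √324 = 18.
q = (1220 − 18)/2 = 601, p = (1220 + 18)/2 = 619.
Check: 601 · 619 = 372019.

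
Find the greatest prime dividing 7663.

97

7663 = 79 · 97
97 is prime.
So 7663 = 79 · 97; the largest prime factor is 97.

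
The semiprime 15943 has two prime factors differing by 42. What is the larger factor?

149

Since p = q + 42, we have 15943 = q(q + 42), so q² + 42q − 15943 = 0.
Discriminant: 42² + 4·15943 = 1764 + 63772 = 65536; √65536 = 256.
q = (−42 + 256)/2 = 107, and p = q + 42 = 149.
Check: 107 · 149 = 15943.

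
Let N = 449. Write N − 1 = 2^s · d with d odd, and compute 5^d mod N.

448

449 − 1 = 448 = 2^6 · 7, so d = 7.
5^1 ≡ 5 (mod 449)
5^2 ≡ 5^2 = 25 ≡ 25 (mod 449)
5^4 ≡ 25^2 = 625 ≡ 176 (mod 449)
7 = 4 + 2 + 1 in binary powers of 2.
So 5^7 ≡ 176 · 25 · 5 ≡ 448 (mod 449).
Since 5^d ≡ 448 (mod 449), base 5 does not prove 449 composite.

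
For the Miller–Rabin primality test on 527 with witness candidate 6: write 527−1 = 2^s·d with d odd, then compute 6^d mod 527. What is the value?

527 − 1 = 526 = 2^1 · 263, so d = 263.
6^1 ≡ 6 (mod 527)
6^2 ≡ 6^2 = 36 ≡ 36 (mod 527)
6^4 ≡ 36^2 = 1296 ≡ 242 (mod 527)
6^8 ≡ 242^2 = 58564 ≡ 67 (mod 527)
6^16 ≡ 67^2 = 4489 ≡ 273 (mod 527)
6^32 ≡ 273^2 = 74529 ≡ 222 (mod 527)
6^64 ≡ 222^2 = 49284 ≡ 273 (mod 527)
6^128 ≡ 273^2 = 74529 ≡ 222 (mod 527)
6^256 ≡ 222^2 = 49284 ≡ 273 (mod 527)
263 = 256 + 4 + 2 + 1 in binary powers of 2.
So 6^263 ≡ 273 · 242 · 36 · 6 ≡ 150 (mod 527).
Squaring chain: 150; never reaches −1, so base 6 is a Miller–Rabin witness that 527 is composite.

150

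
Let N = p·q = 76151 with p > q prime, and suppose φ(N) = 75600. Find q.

φ(n) = (p−1)(q−1) = n − (p+q) + 1, so p + q = 76151 − 75600 + 1 = 552.
p and q are the roots of t² − 552t + 76151 = 0.
Discriminant: 552² − 4·76151 = 304704 − 304604 = 100; √100 = 10.
q = (552 − 10)/2 = 271, p = (552 + 10)/2 = 281.
Check: 271 · 281 = 76151.

271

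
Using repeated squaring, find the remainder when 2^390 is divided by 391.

285

2^1 ≡ 2 (mod 391)
2^2 ≡ 2^2 = 4 ≡ 4 (mod 391)
2^4 ≡ 4^2 = 16 ≡ 16 (mod 391)
2^8 ≡ 16^2 = 256 ≡ 256 (mod 391)
2^16 ≡ 256^2 = 65536 ≡ 239 (mod 391)
2^32 ≡ 239^2 = 57121 ≡ 35 (mod 391)
2^64 ≡ 35^2 = 1225 ≡ 52 (mod 391)
2^128 ≡ 52^2 = 2704 ≡ 358 (mod 391)
2^256 ≡ 358^2 = 128164 ≡ 307 (mod 391)
390 = 256 + 128 + 4 + 2 in binary powers of 2.
So 2^390 ≡ 307 · 358 · 16 · 4 ≡ 285 (mod 391).
Since 285 ≠ 1, base 2 is a Fermat witness: 391 is composite.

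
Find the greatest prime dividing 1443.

37

1443 = 3 · 481
481 = 13 · 37
37 is prime.
So 1443 = 3 · 13 · 37; the largest prime factor is 37.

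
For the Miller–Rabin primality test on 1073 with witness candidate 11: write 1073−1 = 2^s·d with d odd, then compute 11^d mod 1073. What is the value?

1073 − 1 = 1072 = 2^4 · 67, so d = 67.
11^1 ≡ 11 (mod 1073)
11^2 ≡ 11^2 = 121 ≡ 121 (mod 1073)
11^4 ≡ 121^2 = 14641 ≡ 692 (mod 1073)
11^8 ≡ 692^2 = 478864 ≡ 306 (mod 1073)
11^16 ≡ 306^2 = 93636 ≡ 285 (mod 1073)
11^32 ≡ 285^2 = 81225 ≡ 750 (mod 1073)
11^64 ≡ 750^2 = 562500 ≡ 248 (mod 1073)
67 = 64 + 2 + 1 in binary powers of 2.
So 11^67 ≡ 248 · 121 · 11 ≡ 677 (mod 1073).
Squaring chain: 677 → 158 → 285 → 750; never reaches −1, so base 11 is a Miller–Rabin witness that 1073 is composite.

677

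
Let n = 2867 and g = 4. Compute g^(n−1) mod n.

972

4^1 ≡ 4 (mod 2867)
4^2 ≡ 4^2 = 16 ≡ 16 (mod 2867)
4^4 ≡ 16^2 = 256 ≡ 256 (mod 2867)
4^8 ≡ 256^2 = 65536 ≡ 2462 (mod 2867)
4^16 ≡ 2462^2 = 6061444 ≡ 606 (mod 2867)
4^32 ≡ 606^2 = 367236 ≡ 260 (mod 2867)
4^64 ≡ 260^2 = 67600 ≡ 1659 (mod 2867)
4^128 ≡ 1659^2 = 2752281 ≡ 2828 (mod 2867)
4^256 ≡ 2828^2 = 7997584 ≡ 1521 (mod 2867)
4^512 ≡ 1521^2 = 2313441 ≡ 2639 (mod 2867)
4^1024 ≡ 2639^2 = 6964321 ≡ 378 (mod 2867)
4^2048 ≡ 378^2 = 142884 ≡ 2401 (mod 2867)
2866 = 2048 + 512 + 256 + 32 + 16 + 2 in binary powers of 2.
So 4^2866 ≡ 2401 · 2639 · 1521 · 260 · 606 · 16 ≡ 972 (mod 2867).
Since 972 ≠ 1, base 4 is a Fermat witness: 2867 is composite.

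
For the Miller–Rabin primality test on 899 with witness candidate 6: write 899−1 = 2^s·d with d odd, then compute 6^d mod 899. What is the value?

615

899 − 1 = 898 = 2^1 · 449, so d = 449.
6^1 ≡ 6 (mod 899)
6^2 ≡ 6^2 = 36 ≡ 36 (mod 899)
6^4 ≡ 36^2 = 1296 ≡ 397 (mod 899)
6^8 ≡ 397^2 = 157609 ≡ 284 (mod 899)
6^16 ≡ 284^2 = 80656 ≡ 645 (mod 899)
6^32 ≡ 645^2 = 416025 ≡ 687 (mod 899)
6^64 ≡ 687^2 = 471969 ≡ 893 (mod 899)
6^128 ≡ 893^2 = 797449 ≡ 36 (mod 899)
6^256 ≡ 36^2 = 1296 ≡ 397 (mod 899)
449 = 256 + 128 + 64 + 1 in binary powers of 2.
So 6^449 ≡ 397 · 36 · 893 · 6 ≡ 615 (mod 899).
Squaring chain: 615; never reaches −1, so base 6 is a Miller–Rabin witness that 899 is composite.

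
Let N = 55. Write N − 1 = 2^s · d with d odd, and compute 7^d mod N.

28

55 − 1 = 54 = 2^1 · 27, so d = 27.
7^1 ≡ 7 (mod 55)
7^2 ≡ 7^2 = 49 ≡ 49 (mod 55)
7^4 ≡ 49^2 = 2401 ≡ 36 (mod 55)
7^8 ≡ 36^2 = 1296 ≡ 31 (mod 55)
7^16 ≡ 31^2 = 961 ≡ 26 (mod 55)
27 = 16 + 8 + 2 + 1 in binary powers of 2.
So 7^27 ≡ 26 · 31 · 49 · 7 ≡ 28 (mod 55).
Squaring chain: 28; never reaches −1, so base 7 is a Miller–Rabin witness that 55 is composite.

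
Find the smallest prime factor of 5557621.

43

5557621 is odd.
Digit sum 31, not divisible by 3.
Ends in 1: not divisible by 5.
7: 5557621 = 7·793945 + 6
11: 5557621 = 11·505238 + 3
13: 5557621 = 13·427509 + 4
17: 5557621 = 17·326918 + 15
19: 5557621 = 19·292506 + 7
23: 5557621 = 23·241635 + 16
29: 5557621 = 29·191642 + 3
31: 5557621 = 31·179278 + 3
37: 5557621 = 37·150205 + 36
41: 5557621 = 41·135551 + 30
43: 5557621 = 43·129247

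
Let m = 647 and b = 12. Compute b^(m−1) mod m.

1

12^1 ≡ 12 (mod 647)
12^2 ≡ 12^2 = 144 ≡ 144 (mod 647)
12^4 ≡ 144^2 = 20736 ≡ 32 (mod 647)
12^8 ≡ 32^2 = 1024 ≡ 377 (mod 647)
12^16 ≡ 377^2 = 142129 ≡ 436 (mod 647)
12^32 ≡ 436^2 = 190096 ≡ 525 (mod 647)
12^64 ≡ 525^2 = 275625 ≡ 3 (mod 647)
12^128 ≡ 3^2 = 9 ≡ 9 (mod 647)
12^256 ≡ 9^2 = 81 ≡ 81 (mod 647)
12^512 ≡ 81^2 = 6561 ≡ 91 (mod 647)
646 = 512 + 128 + 4 + 2 in binary powers of 2.
So 12^646 ≡ 91 · 9 · 32 · 144 ≡ 1 (mod 647).
Since the result is 1, base 12 gives no evidence that 647 is composite.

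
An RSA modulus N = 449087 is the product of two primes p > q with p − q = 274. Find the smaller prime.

Since p = q + 274, we have 449087 = q(q + 274), so q² + 274q − 449087 = 0.
Discriminant: 274² + 4·449087 = 75076 + 1796348 = 1871424; √1871424 = 1368.
q = (−274 + 1368)/2 = 547, and p = q + 274 = 821.
Check: 547 · 821 = 449087.

547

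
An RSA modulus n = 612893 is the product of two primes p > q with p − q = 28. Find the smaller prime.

769

Since p = q + 28, we have 612893 = q(q + 28), so q² + 28q − 612893 = 0.
Discriminant: 28² + 4·612893 = 784 + 2451572 = 2452356; √2452356 = 1566.
q = (−28 + 1566)/2 = 769, and p = q + 28 = 797.
Check: 769 · 797 = 612893.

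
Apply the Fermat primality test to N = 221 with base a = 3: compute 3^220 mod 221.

3^1 ≡ 3 (mod 221)
3^2 ≡ 3^2 = 9 ≡ 9 (mod 221)
3^4 ≡ 9^2 = 81 ≡ 81 (mod 221)
3^8 ≡ 81^2 = 6561 ≡ 152 (mod 221)
3^16 ≡ 152^2 = 23104 ≡ 120 (mod 221)
3^32 ≡ 120^2 = 14400 ≡ 35 (mod 221)
3^64 ≡ 35^2 = 1225 ≡ 120 (mod 221)
3^128 ≡ 120^2 = 14400 ≡ 35 (mod 221)
220 = 128 + 64 + 16 + 8 + 4 in binary powers of 2.
So 3^220 ≡ 35 · 120 · 120 · 152 · 81 ≡ 55 (mod 221).
Since 55 ≠ 1, base 3 is a Fermat witness: 221 is composite.

55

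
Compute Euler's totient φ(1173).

Factor: 1173 = 3 · 17 · 23.
φ(1173) = (3−1) · (17−1) · (23−1) = 2 · 16 · 22 = 704.

704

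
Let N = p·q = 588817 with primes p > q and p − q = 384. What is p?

983

Since p = q + 384, we have 588817 = q(q + 384), so q² + 384q − 588817 = 0.
Discriminant: 384² + 4·588817 = 147456 + 2355268 = 2502724; √2502724 = 1582.
q = (−384 + 1582)/2 = 599, and p = q + 384 = 983.
Check: 599 · 983 = 588817.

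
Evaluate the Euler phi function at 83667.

Factor: 83667 = 3 · 167^2.
φ(83667) = (3−1) · 167^1·(167−1) = 2 · 27722 = 55444.

55444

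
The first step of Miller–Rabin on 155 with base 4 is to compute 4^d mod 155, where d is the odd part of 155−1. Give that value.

155 − 1 = 154 = 2^1 · 77, so d = 77.
4^1 ≡ 4 (mod 155)
4^2 ≡ 4^2 = 16 ≡ 16 (mod 155)
4^4 ≡ 16^2 = 256 ≡ 101 (mod 155)
4^8 ≡ 101^2 = 10201 ≡ 126 (mod 155)
4^16 ≡ 126^2 = 15876 ≡ 66 (mod 155)
4^32 ≡ 66^2 = 4356 ≡ 16 (mod 155)
4^64 ≡ 16^2 = 256 ≡ 101 (mod 155)
77 = 64 + 8 + 4 + 1 in binary powers of 2.
So 4^77 ≡ 101 · 126 · 101 · 4 ≡ 109 (mod 155).
Squaring chain: 109; never reaches −1, so base 4 is a Miller–Rabin witness that 155 is composite.

109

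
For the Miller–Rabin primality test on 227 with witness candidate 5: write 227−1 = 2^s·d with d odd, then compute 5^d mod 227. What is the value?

227 − 1 = 226 = 2^1 · 113, so d = 113.
5^1 ≡ 5 (mod 227)
5^2 ≡ 5^2 = 25 ≡ 25 (mod 227)
5^4 ≡ 25^2 = 625 ≡ 171 (mod 227)
5^8 ≡ 171^2 = 29241 ≡ 185 (mod 227)
5^16 ≡ 185^2 = 34225 ≡ 175 (mod 227)
5^32 ≡ 175^2 = 30625 ≡ 207 (mod 227)
5^64 ≡ 207^2 = 42849 ≡ 173 (mod 227)
113 = 64 + 32 + 16 + 1 in binary powers of 2.
So 5^113 ≡ 173 · 207 · 175 · 5 ≡ 226 (mod 227).
Since 5^d ≡ 226 (mod 227), base 5 does not prove 227 composite.

226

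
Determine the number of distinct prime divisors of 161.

2

161 = 7 · 23
161 = 7 · 23, which has 2 distinct prime factors.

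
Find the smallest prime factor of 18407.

18407 is odd.
Digit sum 20, not divisible by 3.
Ends in 7: not divisible by 5.
7: 18407 = 7·2629 + 4
11: 18407 = 11·1673 + 4
13: 18407 = 13·1415 + 12
17: 18407 = 17·1082 + 13
19: 18407 = 19·968 + 15
23: 18407 = 23·800 + 7
29: 18407 = 29·634 + 21
31: 18407 = 31·593 + 24
37: 18407 = 37·497 + 18
41: 18407 = 41·448 + 39
43: 18407 = 43·428 + 3
47: 18407 = 47·391 + 30
53: 18407 = 53·347 + 16
59: 18407 = 59·311 + 58
61: 18407 = 61·301 + 46
67: 18407 = 67·274 + 49
71: 18407 = 71·259 + 18
73: 18407 = 73·252 + 11
79: 18407 = 79·233

79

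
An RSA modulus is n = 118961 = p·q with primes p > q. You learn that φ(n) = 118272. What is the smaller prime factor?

337

φ(n) = (p−1)(q−1) = n − (p+q) + 1, so p + q = 118961 − 118272 + 1 = 690.
p and q are the roots of t² − 690t + 118961 = 0.
Discriminant: 690² − 4·118961 = 476100 − 475844 = 256; √256 = 16.
q = (690 − 16)/2 = 337, p = (690 + 16)/2 = 353.
Check: 337 · 353 = 118961.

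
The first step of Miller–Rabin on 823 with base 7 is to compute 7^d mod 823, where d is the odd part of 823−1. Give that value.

823 − 1 = 822 = 2^1 · 411, so d = 411.
7^1 ≡ 7 (mod 823)
7^2 ≡ 7^2 = 49 ≡ 49 (mod 823)
7^4 ≡ 49^2 = 2401 ≡ 755 (mod 823)
7^8 ≡ 755^2 = 570025 ≡ 509 (mod 823)
7^16 ≡ 509^2 = 259081 ≡ 659 (mod 823)
7^32 ≡ 659^2 = 434281 ≡ 560 (mod 823)
7^64 ≡ 560^2 = 313600 ≡ 37 (mod 823)
7^128 ≡ 37^2 = 1369 ≡ 546 (mod 823)
7^256 ≡ 546^2 = 298116 ≡ 190 (mod 823)
411 = 256 + 128 + 16 + 8 + 2 + 1 in binary powers of 2.
So 7^411 ≡ 190 · 546 · 659 · 509 · 49 · 7 ≡ 822 (mod 823).
Since 7^d ≡ 822 (mod 823), base 7 does not prove 823 composite.

822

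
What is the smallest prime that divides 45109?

79

45109 is odd.
Digit sum 19, not divisible by 3.
Ends in 9: not divisible by 5.
7: 45109 = 7·6444 + 1
11: 45109 = 11·4100 + 9
13: 45109 = 13·3469 + 12
17: 45109 = 17·2653 + 8
19: 45109 = 19·2374 + 3
23: 45109 = 23·1961 + 6
29: 45109 = 29·1555 + 14
31: 45109 = 31·1455 + 4
37: 45109 = 37·1219 + 6
41: 45109 = 41·1100 + 9
43: 45109 = 43·1049 + 2
47: 45109 = 47·959 + 36
53: 45109 = 53·851 + 6
59: 45109 = 59·764 + 33
61: 45109 = 61·739 + 30
67: 45109 = 67·673 + 18
71: 45109 = 71·635 + 24
73: 45109 = 73·617 + 68
79: 45109 = 79·571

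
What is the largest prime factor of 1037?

61

1037 = 17 · 61
61 is prime.
So 1037 = 17 · 61; the largest prime factor is 61.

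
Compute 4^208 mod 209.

4^1 ≡ 4 (mod 209)
4^2 ≡ 4^2 = 16 ≡ 16 (mod 209)
4^4 ≡ 16^2 = 256 ≡ 47 (mod 209)
4^8 ≡ 47^2 = 2209 ≡ 119 (mod 209)
4^16 ≡ 119^2 = 14161 ≡ 158 (mod 209)
4^32 ≡ 158^2 = 24964 ≡ 93 (mod 209)
4^64 ≡ 93^2 = 8649 ≡ 80 (mod 209)
4^128 ≡ 80^2 = 6400 ≡ 130 (mod 209)
208 = 128 + 64 + 16 in binary powers of 2.
So 4^208 ≡ 130 · 80 · 158 ≡ 42 (mod 209).
Since 42 ≠ 1, base 4 is a Fermat witness: 209 is composite.

42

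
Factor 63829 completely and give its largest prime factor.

63829 = 29 · 2201
2201 = 31 · 71
71 is prime.
So 63829 = 29 · 31 · 71; the largest prime factor is 71.

71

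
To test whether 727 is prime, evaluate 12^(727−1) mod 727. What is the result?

1

12^1 ≡ 12 (mod 727)
12^2 ≡ 12^2 = 144 ≡ 144 (mod 727)
12^4 ≡ 144^2 = 20736 ≡ 380 (mod 727)
12^8 ≡ 380^2 = 144400 ≡ 454 (mod 727)
12^16 ≡ 454^2 = 206116 ≡ 375 (mod 727)
12^32 ≡ 375^2 = 140625 ≡ 314 (mod 727)
12^64 ≡ 314^2 = 98596 ≡ 451 (mod 727)
12^128 ≡ 451^2 = 203401 ≡ 568 (mod 727)
12^256 ≡ 568^2 = 322624 ≡ 563 (mod 727)
12^512 ≡ 563^2 = 316969 ≡ 724 (mod 727)
726 = 512 + 128 + 64 + 16 + 4 + 2 in binary powers of 2.
So 12^726 ≡ 724 · 568 · 451 · 375 · 380 · 144 ≡ 1 (mod 727).
Since the result is 1, base 12 gives no evidence that 727 is composite.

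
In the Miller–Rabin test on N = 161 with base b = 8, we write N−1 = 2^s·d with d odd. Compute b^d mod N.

161 − 1 = 160 = 2^5 · 5, so d = 5.
8^1 ≡ 8 (mod 161)
8^2 ≡ 8^2 = 64 ≡ 64 (mod 161)
8^4 ≡ 64^2 = 4096 ≡ 71 (mod 161)
5 = 4 + 1 in binary powers of 2.
So 8^5 ≡ 71 · 8 ≡ 85 (mod 161).
Squaring chain: 85 → 141 → 78 → 127 → 29; never reaches −1, so base 8 is a Miller–Rabin witness that 161 is composite.

85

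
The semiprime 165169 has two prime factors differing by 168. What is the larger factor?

499

Since p = q + 168, we have 165169 = q(q + 168), so q² + 168q − 165169 = 0.
Discriminant: 168² + 4·165169 = 28224 + 660676 = 688900; √688900 = 830.
q = (−168 + 830)/2 = 331, and p = q + 168 = 499.
Check: 331 · 499 = 165169.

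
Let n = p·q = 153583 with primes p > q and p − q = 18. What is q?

383

Since p = q + 18, we have 153583 = q(q + 18), so q² + 18q − 153583 = 0.
Discriminant: 18² + 4·153583 = 324 + 614332 = 614656; √614656 = 784.
q = (−18 + 784)/2 = 383, and p = q + 18 = 401.
Check: 383 · 401 = 153583.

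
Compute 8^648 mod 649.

8^1 ≡ 8 (mod 649)
8^2 ≡ 8^2 = 64 ≡ 64 (mod 649)
8^4 ≡ 64^2 = 4096 ≡ 202 (mod 649)
8^8 ≡ 202^2 = 40804 ≡ 566 (mod 649)
8^16 ≡ 566^2 = 320356 ≡ 399 (mod 649)
8^32 ≡ 399^2 = 159201 ≡ 196 (mod 649)
8^64 ≡ 196^2 = 38416 ≡ 125 (mod 649)
8^128 ≡ 125^2 = 15625 ≡ 49 (mod 649)
8^256 ≡ 49^2 = 2401 ≡ 454 (mod 649)
8^512 ≡ 454^2 = 206116 ≡ 383 (mod 649)
648 = 512 + 128 + 8 in binary powers of 2.
So 8^648 ≡ 383 · 49 · 566 ≡ 588 (mod 649).
Since 588 ≠ 1, base 8 is a Fermat witness: 649 is composite.

588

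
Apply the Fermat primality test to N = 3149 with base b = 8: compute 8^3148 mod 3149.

1203

8^1 ≡ 8 (mod 3149)
8^2 ≡ 8^2 = 64 ≡ 64 (mod 3149)
8^4 ≡ 64^2 = 4096 ≡ 947 (mod 3149)
8^8 ≡ 947^2 = 896809 ≡ 2493 (mod 3149)
8^16 ≡ 2493^2 = 6215049 ≡ 2072 (mod 3149)
8^32 ≡ 2072^2 = 4293184 ≡ 1097 (mod 3149)
8^64 ≡ 1097^2 = 1203409 ≡ 491 (mod 3149)
8^128 ≡ 491^2 = 241081 ≡ 1757 (mod 3149)
8^256 ≡ 1757^2 = 3087049 ≡ 1029 (mod 3149)
8^512 ≡ 1029^2 = 1058841 ≡ 777 (mod 3149)
8^1024 ≡ 777^2 = 603729 ≡ 2270 (mod 3149)
8^2048 ≡ 2270^2 = 5152900 ≡ 1136 (mod 3149)
3148 = 2048 + 1024 + 64 + 8 + 4 in binary powers of 2.
So 8^3148 ≡ 1136 · 2270 · 491 · 2493 · 947 ≡ 1203 (mod 3149).
Since 1203 ≠ 1, base 8 is a Fermat witness: 3149 is composite.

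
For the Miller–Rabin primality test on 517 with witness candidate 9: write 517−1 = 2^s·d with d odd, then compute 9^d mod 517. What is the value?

478

517 − 1 = 516 = 2^2 · 129, so d = 129.
9^1 ≡ 9 (mod 517)
9^2 ≡ 9^2 = 81 ≡ 81 (mod 517)
9^4 ≡ 81^2 = 6561 ≡ 357 (mod 517)
9^8 ≡ 357^2 = 127449 ≡ 267 (mod 517)
9^16 ≡ 267^2 = 71289 ≡ 460 (mod 517)
9^32 ≡ 460^2 = 211600 ≡ 147 (mod 517)
9^64 ≡ 147^2 = 21609 ≡ 412 (mod 517)
9^128 ≡ 412^2 = 169744 ≡ 168 (mod 517)
129 = 128 + 1 in binary powers of 2.
So 9^129 ≡ 168 · 9 ≡ 478 (mod 517).
Squaring chain: 478 → 487; never reaches −1, so base 9 is a Miller–Rabin witness that 517 is composite.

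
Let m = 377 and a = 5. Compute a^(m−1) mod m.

326

5^1 ≡ 5 (mod 377)
5^2 ≡ 5^2 = 25 ≡ 25 (mod 377)
5^4 ≡ 25^2 = 625 ≡ 248 (mod 377)
5^8 ≡ 248^2 = 61504 ≡ 53 (mod 377)
5^16 ≡ 53^2 = 2809 ≡ 170 (mod 377)
5^32 ≡ 170^2 = 28900 ≡ 248 (mod 377)
5^64 ≡ 248^2 = 61504 ≡ 53 (mod 377)
5^128 ≡ 53^2 = 2809 ≡ 170 (mod 377)
5^256 ≡ 170^2 = 28900 ≡ 248 (mod 377)
376 = 256 + 64 + 32 + 16 + 8 in binary powers of 2.
So 5^376 ≡ 248 · 53 · 248 · 170 · 53 ≡ 326 (mod 377).
Since 326 ≠ 1, base 5 is a Fermat witness: 377 is composite.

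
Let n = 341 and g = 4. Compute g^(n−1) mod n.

1

4^1 ≡ 4 (mod 341)
4^2 ≡ 4^2 = 16 ≡ 16 (mod 341)
4^4 ≡ 16^2 = 256 ≡ 256 (mod 341)
4^8 ≡ 256^2 = 65536 ≡ 64 (mod 341)
4^16 ≡ 64^2 = 4096 ≡ 4 (mod 341)
4^32 ≡ 4^2 = 16 ≡ 16 (mod 341)
4^64 ≡ 16^2 = 256 ≡ 256 (mod 341)
4^128 ≡ 256^2 = 65536 ≡ 64 (mod 341)
4^256 ≡ 64^2 = 4096 ≡ 4 (mod 341)
340 = 256 + 64 + 16 + 4 in binary powers of 2.
So 4^340 ≡ 4 · 256 · 4 · 256 ≡ 1 (mod 341).
Since the result is 1, base 4 gives no evidence that 341 is composite.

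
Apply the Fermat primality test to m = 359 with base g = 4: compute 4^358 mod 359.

4^1 ≡ 4 (mod 359)
4^2 ≡ 4^2 = 16 ≡ 16 (mod 359)
4^4 ≡ 16^2 = 256 ≡ 256 (mod 359)
4^8 ≡ 256^2 = 65536 ≡ 198 (mod 359)
4^16 ≡ 198^2 = 39204 ≡ 73 (mod 359)
4^32 ≡ 73^2 = 5329 ≡ 303 (mod 359)
4^64 ≡ 303^2 = 91809 ≡ 264 (mod 359)
4^128 ≡ 264^2 = 69696 ≡ 50 (mod 359)
4^256 ≡ 50^2 = 2500 ≡ 346 (mod 359)
358 = 256 + 64 + 32 + 4 + 2 in binary powers of 2.
So 4^358 ≡ 346 · 264 · 303 · 256 · 16 ≡ 1 (mod 359).
Since the result is 1, base 4 gives no evidence that 359 is composite.

1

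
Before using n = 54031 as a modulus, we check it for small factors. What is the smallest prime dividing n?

54031 is odd.
Digit sum 13, not divisible by 3.
Ends in 1: not divisible by 5.
7: 54031 = 7·7718 + 5
11: 54031 = 11·4911 + 10
13: 54031 = 13·4156 + 3
17: 54031 = 17·3178 + 5
19: 54031 = 19·2843 + 14
23: 54031 = 23·2349 + 4
29: 54031 = 29·1863 + 4
31: 54031 = 31·1742 + 29
37: 54031 = 37·1460 + 11
41: 54031 = 41·1317 + 34
43: 54031 = 43·1256 + 23
47: 54031 = 47·1149 + 28
53: 54031 = 53·1019 + 24
59: 54031 = 59·915 + 46
61: 54031 = 61·885 + 46
67: 54031 = 67·806 + 29
71: 54031 = 71·761

71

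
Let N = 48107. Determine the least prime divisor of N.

48107 is odd.
Digit sum 20, not divisible by 3.
Ends in 7: not divisible by 5.
7: 48107 = 7·6872 + 3
11: 48107 = 11·4373 + 4
13: 48107 = 13·3700 + 7
17: 48107 = 17·2829 + 14
19: 48107 = 19·2531 + 18
23: 48107 = 23·2091 + 14
29: 48107 = 29·1658 + 25
31: 48107 = 31·1551 + 26
37: 48107 = 37·1300 + 7
41: 48107 = 41·1173 + 14
43: 48107 = 43·1118 + 33
47: 48107 = 47·1023 + 26
53: 48107 = 53·907 + 36
59: 48107 = 59·815 + 22
61: 48107 = 61·788 + 39
67: 48107 = 67·718 + 1
71: 48107 = 71·677 + 40
73: 48107 = 73·659

73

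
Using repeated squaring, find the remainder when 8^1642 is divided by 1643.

8^1 ≡ 8 (mod 1643)
8^2 ≡ 8^2 = 64 ≡ 64 (mod 1643)
8^4 ≡ 64^2 = 4096 ≡ 810 (mod 1643)
8^8 ≡ 810^2 = 656100 ≡ 543 (mod 1643)
8^16 ≡ 543^2 = 294849 ≡ 752 (mod 1643)
8^32 ≡ 752^2 = 565504 ≡ 312 (mod 1643)
8^64 ≡ 312^2 = 97344 ≡ 407 (mod 1643)
8^128 ≡ 407^2 = 165649 ≡ 1349 (mod 1643)
8^256 ≡ 1349^2 = 1819801 ≡ 1000 (mod 1643)
8^512 ≡ 1000^2 = 1000000 ≡ 1056 (mod 1643)
8^1024 ≡ 1056^2 = 1115136 ≡ 1182 (mod 1643)
1642 = 1024 + 512 + 64 + 32 + 8 + 2 in binary powers of 2.
So 8^1642 ≡ 1182 · 1056 · 407 · 312 · 543 · 64 ≡ 250 (mod 1643).
Since 250 ≠ 1, base 8 is a Fermat witness: 1643 is composite.

250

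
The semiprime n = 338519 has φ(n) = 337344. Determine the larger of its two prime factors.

φ(n) = (p−1)(q−1) = n − (p+q) + 1, so p + q = 338519 − 337344 + 1 = 1176.
p and q are the roots of t² − 1176t + 338519 = 0.
Discriminant: 1176² − 4·338519 = 1382976 − 1354076 = 28900; √28900 = 170.
q = (1176 − 170)/2 = 503, p = (1176 + 170)/2 = 673.
Check: 503 · 673 = 338519.

673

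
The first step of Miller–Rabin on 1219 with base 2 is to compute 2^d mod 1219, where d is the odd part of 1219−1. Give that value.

1219 − 1 = 1218 = 2^1 · 609, so d = 609.
2^1 ≡ 2 (mod 1219)
2^2 ≡ 2^2 = 4 ≡ 4 (mod 1219)
2^4 ≡ 4^2 = 16 ≡ 16 (mod 1219)
2^8 ≡ 16^2 = 256 ≡ 256 (mod 1219)
2^16 ≡ 256^2 = 65536 ≡ 929 (mod 1219)
2^32 ≡ 929^2 = 863041 ≡ 1208 (mod 1219)
2^64 ≡ 1208^2 = 1459264 ≡ 121 (mod 1219)
2^128 ≡ 121^2 = 14641 ≡ 13 (mod 1219)
2^256 ≡ 13^2 = 169 ≡ 169 (mod 1219)
2^512 ≡ 169^2 = 28561 ≡ 524 (mod 1219)
609 = 512 + 64 + 32 + 1 in binary powers of 2.
So 2^609 ≡ 524 · 121 · 1208 · 2 ≡ 867 (mod 1219).
Squaring chain: 867; never reaches −1, so base 2 is a Miller–Rabin witness that 1219 is composite.

867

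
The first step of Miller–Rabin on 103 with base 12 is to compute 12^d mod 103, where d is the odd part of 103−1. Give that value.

103 − 1 = 102 = 2^1 · 51, so d = 51.
12^1 ≡ 12 (mod 103)
12^2 ≡ 12^2 = 144 ≡ 41 (mod 103)
12^4 ≡ 41^2 = 1681 ≡ 33 (mod 103)
12^8 ≡ 33^2 = 1089 ≡ 59 (mod 103)
12^16 ≡ 59^2 = 3481 ≡ 82 (mod 103)
12^32 ≡ 82^2 = 6724 ≡ 29 (mod 103)
51 = 32 + 16 + 2 + 1 in binary powers of 2.
So 12^51 ≡ 29 · 82 · 41 · 12 ≡ 102 (mod 103).
Since 12^d ≡ 102 (mod 103), base 12 does not prove 103 composite.

102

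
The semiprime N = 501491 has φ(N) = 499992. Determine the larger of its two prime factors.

997

φ(n) = (p−1)(q−1) = n − (p+q) + 1, so p + q = 501491 − 499992 + 1 = 1500.
p and q are the roots of t² − 1500t + 501491 = 0.
Discriminant: 1500² − 4·501491 = 2250000 − 2005964 = 244036; √244036 = 494.
q = (1500 − 494)/2 = 503, p = (1500 + 494)/2 = 997.
Check: 503 · 997 = 501491.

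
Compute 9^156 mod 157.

1

9^1 ≡ 9 (mod 157)
9^2 ≡ 9^2 = 81 ≡ 81 (mod 157)
9^4 ≡ 81^2 = 6561 ≡ 124 (mod 157)
9^8 ≡ 124^2 = 15376 ≡ 147 (mod 157)
9^16 ≡ 147^2 = 21609 ≡ 100 (mod 157)
9^32 ≡ 100^2 = 10000 ≡ 109 (mod 157)
9^64 ≡ 109^2 = 11881 ≡ 106 (mod 157)
9^128 ≡ 106^2 = 11236 ≡ 89 (mod 157)
156 = 128 + 16 + 8 + 4 in binary powers of 2.
So 9^156 ≡ 89 · 100 · 147 · 124 ≡ 1 (mod 157).
Since the result is 1, base 9 gives no evidence that 157 is composite.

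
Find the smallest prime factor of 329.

329 is odd.
Digit sum 14, not divisible by 3.
Ends in 9: not divisible by 5.
7: 329 = 7·47

7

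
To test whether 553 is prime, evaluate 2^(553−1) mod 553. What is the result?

2^1 ≡ 2 (mod 553)
2^2 ≡ 2^2 = 4 ≡ 4 (mod 553)
2^4 ≡ 4^2 = 16 ≡ 16 (mod 553)
2^8 ≡ 16^2 = 256 ≡ 256 (mod 553)
2^16 ≡ 256^2 = 65536 ≡ 282 (mod 553)
2^32 ≡ 282^2 = 79524 ≡ 445 (mod 553)
2^64 ≡ 445^2 = 198025 ≡ 51 (mod 553)
2^128 ≡ 51^2 = 2601 ≡ 389 (mod 553)
2^256 ≡ 389^2 = 151321 ≡ 352 (mod 553)
2^512 ≡ 352^2 = 123904 ≡ 32 (mod 553)
552 = 512 + 32 + 8 in binary powers of 2.
So 2^552 ≡ 32 · 445 · 256 ≡ 64 (mod 553).
Since 64 ≠ 1, base 2 is a Fermat witness: 553 is composite.

64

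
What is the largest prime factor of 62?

31

62 = 2 · 31
31 is prime.
So 62 = 2 · 31; the largest prime factor is 31.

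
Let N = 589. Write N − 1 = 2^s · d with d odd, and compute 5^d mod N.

125

589 − 1 = 588 = 2^2 · 147, so d = 147.
5^1 ≡ 5 (mod 589)
5^2 ≡ 5^2 = 25 ≡ 25 (mod 589)
5^4 ≡ 25^2 = 625 ≡ 36 (mod 589)
5^8 ≡ 36^2 = 1296 ≡ 118 (mod 589)
5^16 ≡ 118^2 = 13924 ≡ 377 (mod 589)
5^32 ≡ 377^2 = 142129 ≡ 180 (mod 589)
5^64 ≡ 180^2 = 32400 ≡ 5 (mod 589)
5^128 ≡ 5^2 = 25 ≡ 25 (mod 589)
147 = 128 + 16 + 2 + 1 in binary powers of 2.
So 5^147 ≡ 25 · 377 · 25 · 5 ≡ 125 (mod 589).
Squaring chain: 125 → 311; never reaches −1, so base 5 is a Miller–Rabin witness that 589 is composite.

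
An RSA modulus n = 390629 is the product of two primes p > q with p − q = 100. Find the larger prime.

Since p = q + 100, we have 390629 = q(q + 100), so q² + 100q − 390629 = 0.
Discriminant: 100² + 4·390629 = 10000 + 1562516 = 1572516; √1572516 = 1254.
q = (−100 + 1254)/2 = 577, and p = q + 100 = 677.
Check: 577 · 677 = 390629.

677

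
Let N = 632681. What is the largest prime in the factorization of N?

632681 = 7 · 90383
90383 = 19 · 4757
4757 = 67 · 71
71 is prime.
So 632681 = 7 · 19 · 67 · 71; the largest prime factor is 71.

71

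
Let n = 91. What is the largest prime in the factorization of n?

13

91 = 7 · 13
13 is prime.
So 91 = 7 · 13; the largest prime factor is 13.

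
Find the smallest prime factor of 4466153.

67

4466153 is odd.
Digit sum 29, not divisible by 3.
Ends in 3: not divisible by 5.
7: 4466153 = 7·638021 + 6
11: 4466153 = 11·406013 + 10
13: 4466153 = 13·343550 + 3
17: 4466153 = 17·262714 + 15
19: 4466153 = 19·235060 + 13
23: 4466153 = 23·194180 + 13
29: 4466153 = 29·154005 + 8
31: 4466153 = 31·144069 + 14
37: 4466153 = 37·120706 + 31
41: 4466153 = 41·108930 + 23
43: 4466153 = 43·103864 + 1
47: 4466153 = 47·95024 + 25
53: 4466153 = 53·84267 + 2
59: 4466153 = 59·75697 + 30
61: 4466153 = 61·73215 + 38
67: 4466153 = 67·66659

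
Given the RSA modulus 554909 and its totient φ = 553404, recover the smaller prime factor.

φ(n) = (p−1)(q−1) = n − (p+q) + 1, so p + q = 554909 − 553404 + 1 = 1506.
p and q are the roots of t² − 1506t + 554909 = 0.
Discriminant: 1506² − 4·554909 = 2268036 − 2219636 = 48400; √48400 = 220.
q = (1506 − 220)/2 = 643, p = (1506 + 220)/2 = 863.
Check: 643 · 863 = 554909.

643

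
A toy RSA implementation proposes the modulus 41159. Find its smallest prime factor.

79

41159 is odd.
Digit sum 20, not divisible by 3.
Ends in 9: not divisible by 5.
7: 41159 = 7·5879 + 6
11: 41159 = 11·3741 + 8
13: 41159 = 13·3166 + 1
17: 41159 = 17·2421 + 2
19: 41159 = 19·2166 + 5
23: 41159 = 23·1789 + 12
29: 41159 = 29·1419 + 8
31: 41159 = 31·1327 + 22
37: 41159 = 37·1112 + 15
41: 41159 = 41·1003 + 36
43: 41159 = 43·957 + 8
47: 41159 = 47·875 + 34
53: 41159 = 53·776 + 31
59: 41159 = 59·697 + 36
61: 41159 = 61·674 + 45
67: 41159 = 67·614 + 21
71: 41159 = 71·579 + 50
73: 41159 = 73·563 + 60
79: 41159 = 79·521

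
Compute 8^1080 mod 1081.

570

8^1 ≡ 8 (mod 1081)
8^2 ≡ 8^2 = 64 ≡ 64 (mod 1081)
8^4 ≡ 64^2 = 4096 ≡ 853 (mod 1081)
8^8 ≡ 853^2 = 727609 ≡ 96 (mod 1081)
8^16 ≡ 96^2 = 9216 ≡ 568 (mod 1081)
8^32 ≡ 568^2 = 322624 ≡ 486 (mod 1081)
8^64 ≡ 486^2 = 236196 ≡ 538 (mod 1081)
8^128 ≡ 538^2 = 289444 ≡ 817 (mod 1081)
8^256 ≡ 817^2 = 667489 ≡ 512 (mod 1081)
8^512 ≡ 512^2 = 262144 ≡ 542 (mod 1081)
8^1024 ≡ 542^2 = 293764 ≡ 813 (mod 1081)
1080 = 1024 + 32 + 16 + 8 in binary powers of 2.
So 8^1080 ≡ 813 · 486 · 568 · 96 ≡ 570 (mod 1081).
Since 570 ≠ 1, base 8 is a Fermat witness: 1081 is composite.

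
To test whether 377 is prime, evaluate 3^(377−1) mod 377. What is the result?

16

3^1 ≡ 3 (mod 377)
3^2 ≡ 3^2 = 9 ≡ 9 (mod 377)
3^4 ≡ 9^2 = 81 ≡ 81 (mod 377)
3^8 ≡ 81^2 = 6561 ≡ 152 (mod 377)
3^16 ≡ 152^2 = 23104 ≡ 107 (mod 377)
3^32 ≡ 107^2 = 11449 ≡ 139 (mod 377)
3^64 ≡ 139^2 = 19321 ≡ 94 (mod 377)
3^128 ≡ 94^2 = 8836 ≡ 165 (mod 377)
3^256 ≡ 165^2 = 27225 ≡ 81 (mod 377)
376 = 256 + 64 + 32 + 16 + 8 in binary powers of 2.
So 3^376 ≡ 81 · 94 · 139 · 107 · 152 ≡ 16 (mod 377).
Since 16 ≠ 1, base 3 is a Fermat witness: 377 is composite.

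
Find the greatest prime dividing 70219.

70219 = 23 · 3053
3053 = 43 · 71
71 is prime.
So 70219 = 23 · 43 · 71; the largest prime factor is 71.

71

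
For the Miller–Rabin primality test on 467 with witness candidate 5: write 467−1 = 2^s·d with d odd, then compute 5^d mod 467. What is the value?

467 − 1 = 466 = 2^1 · 233, so d = 233.
5^1 ≡ 5 (mod 467)
5^2 ≡ 5^2 = 25 ≡ 25 (mod 467)
5^4 ≡ 25^2 = 625 ≡ 158 (mod 467)
5^8 ≡ 158^2 = 24964 ≡ 213 (mod 467)
5^16 ≡ 213^2 = 45369 ≡ 70 (mod 467)
5^32 ≡ 70^2 = 4900 ≡ 230 (mod 467)
5^64 ≡ 230^2 = 52900 ≡ 129 (mod 467)
5^128 ≡ 129^2 = 16641 ≡ 296 (mod 467)
233 = 128 + 64 + 32 + 8 + 1 in binary powers of 2.
So 5^233 ≡ 296 · 129 · 230 · 213 · 5 ≡ 466 (mod 467).
Since 5^d ≡ 466 (mod 467), base 5 does not prove 467 composite.

466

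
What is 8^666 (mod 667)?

473

8^1 ≡ 8 (mod 667)
8^2 ≡ 8^2 = 64 ≡ 64 (mod 667)
8^4 ≡ 64^2 = 4096 ≡ 94 (mod 667)
8^8 ≡ 94^2 = 8836 ≡ 165 (mod 667)
8^16 ≡ 165^2 = 27225 ≡ 545 (mod 667)
8^32 ≡ 545^2 = 297025 ≡ 210 (mod 667)
8^64 ≡ 210^2 = 44100 ≡ 78 (mod 667)
8^128 ≡ 78^2 = 6084 ≡ 81 (mod 667)
8^256 ≡ 81^2 = 6561 ≡ 558 (mod 667)
8^512 ≡ 558^2 = 311364 ≡ 542 (mod 667)
666 = 512 + 128 + 16 + 8 + 2 in binary powers of 2.
So 8^666 ≡ 542 · 81 · 545 · 165 · 64 ≡ 473 (mod 667).
Since 473 ≠ 1, base 8 is a Fermat witness: 667 is composite.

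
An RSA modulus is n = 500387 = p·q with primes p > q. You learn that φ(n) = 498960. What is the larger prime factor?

φ(n) = (p−1)(q−1) = n − (p+q) + 1, so p + q = 500387 − 498960 + 1 = 1428.
p and q are the roots of t² − 1428t + 500387 = 0.
Discriminant: 1428² − 4·500387 = 2039184 − 2001548 = 37636; √37636 = 194.
q = (1428 − 194)/2 = 617, p = (1428 + 194)/2 = 811.
Check: 617 · 811 = 500387.

811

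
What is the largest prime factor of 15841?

73

15841 = 7 · 2263
2263 = 31 · 73
73 is prime.
So 15841 = 7 · 31 · 73; the largest prime factor is 73.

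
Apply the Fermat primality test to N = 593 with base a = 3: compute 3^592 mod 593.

3^1 ≡ 3 (mod 593)
3^2 ≡ 3^2 = 9 ≡ 9 (mod 593)
3^4 ≡ 9^2 = 81 ≡ 81 (mod 593)
3^8 ≡ 81^2 = 6561 ≡ 38 (mod 593)
3^16 ≡ 38^2 = 1444 ≡ 258 (mod 593)
3^32 ≡ 258^2 = 66564 ≡ 148 (mod 593)
3^64 ≡ 148^2 = 21904 ≡ 556 (mod 593)
3^128 ≡ 556^2 = 309136 ≡ 183 (mod 593)
3^256 ≡ 183^2 = 33489 ≡ 281 (mod 593)
3^512 ≡ 281^2 = 78961 ≡ 92 (mod 593)
592 = 512 + 64 + 16 in binary powers of 2.
So 3^592 ≡ 92 · 556 · 258 ≡ 1 (mod 593).
Since the result is 1, base 3 gives no evidence that 593 is composite.

1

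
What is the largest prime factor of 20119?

59

20119 = 11 · 1829
1829 = 31 · 59
59 is prime.
So 20119 = 11 · 31 · 59; the largest prime factor is 59.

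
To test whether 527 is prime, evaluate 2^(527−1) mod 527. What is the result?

2^1 ≡ 2 (mod 527)
2^2 ≡ 2^2 = 4 ≡ 4 (mod 527)
2^4 ≡ 4^2 = 16 ≡ 16 (mod 527)
2^8 ≡ 16^2 = 256 ≡ 256 (mod 527)
2^16 ≡ 256^2 = 65536 ≡ 188 (mod 527)
2^32 ≡ 188^2 = 35344 ≡ 35 (mod 527)
2^64 ≡ 35^2 = 1225 ≡ 171 (mod 527)
2^128 ≡ 171^2 = 29241 ≡ 256 (mod 527)
2^256 ≡ 256^2 = 65536 ≡ 188 (mod 527)
2^512 ≡ 188^2 = 35344 ≡ 35 (mod 527)
526 = 512 + 8 + 4 + 2 in binary powers of 2.
So 2^526 ≡ 35 · 256 · 16 · 4 ≡ 64 (mod 527).
Since 64 ≠ 1, base 2 is a Fermat witness: 527 is composite.

64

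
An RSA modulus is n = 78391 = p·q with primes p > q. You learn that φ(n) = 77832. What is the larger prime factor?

283

φ(n) = (p−1)(q−1) = n − (p+q) + 1, so p + q = 78391 − 77832 + 1 = 560.
p and q are the roots of t² − 560t + 78391 = 0.
Discriminant: 560² − 4·78391 = 313600 − 313564 = 36; √36 = 6.
q = (560 − 6)/2 = 277, p = (560 + 6)/2 = 283.
Check: 277 · 283 = 78391.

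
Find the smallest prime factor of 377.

13

377 is odd.
Digit sum 17, not divisible by 3.
Ends in 7: not divisible by 5.
7: 377 = 7·53 + 6
11: 377 = 11·34 + 3
13: 377 = 13·29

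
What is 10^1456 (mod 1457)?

10^1 ≡ 10 (mod 1457)
10^2 ≡ 10^2 = 100 ≡ 100 (mod 1457)
10^4 ≡ 100^2 = 10000 ≡ 1258 (mod 1457)
10^8 ≡ 1258^2 = 1582564 ≡ 262 (mod 1457)
10^16 ≡ 262^2 = 68644 ≡ 165 (mod 1457)
10^32 ≡ 165^2 = 27225 ≡ 999 (mod 1457)
10^64 ≡ 999^2 = 998001 ≡ 1413 (mod 1457)
10^128 ≡ 1413^2 = 1996569 ≡ 479 (mod 1457)
10^256 ≡ 479^2 = 229441 ≡ 692 (mod 1457)
10^512 ≡ 692^2 = 478864 ≡ 968 (mod 1457)
10^1024 ≡ 968^2 = 937024 ≡ 173 (mod 1457)
1456 = 1024 + 256 + 128 + 32 + 16 in binary powers of 2.
So 10^1456 ≡ 173 · 692 · 479 · 999 · 165 ≡ 754 (mod 1457).
Since 754 ≠ 1, base 10 is a Fermat witness: 1457 is composite.

754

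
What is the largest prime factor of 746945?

746945 = 5 · 149389
149389 = 31 · 4819
4819 = 61 · 79
79 is prime.
So 746945 = 5 · 31 · 61 · 79; the largest prime factor is 79.

79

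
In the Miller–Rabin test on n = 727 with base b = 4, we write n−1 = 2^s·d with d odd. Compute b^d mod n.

727 − 1 = 726 = 2^1 · 363, so d = 363.
4^1 ≡ 4 (mod 727)
4^2 ≡ 4^2 = 16 ≡ 16 (mod 727)
4^4 ≡ 16^2 = 256 ≡ 256 (mod 727)
4^8 ≡ 256^2 = 65536 ≡ 106 (mod 727)
4^16 ≡ 106^2 = 11236 ≡ 331 (mod 727)
4^32 ≡ 331^2 = 109561 ≡ 511 (mod 727)
4^64 ≡ 511^2 = 261121 ≡ 128 (mod 727)
4^128 ≡ 128^2 = 16384 ≡ 390 (mod 727)
4^256 ≡ 390^2 = 152100 ≡ 157 (mod 727)
363 = 256 + 64 + 32 + 8 + 2 + 1 in binary powers of 2.
So 4^363 ≡ 157 · 128 · 511 · 106 · 16 · 4 ≡ 1 (mod 727).
Since 4^d ≡ 1 (mod 727), base 4 does not prove 727 composite.

1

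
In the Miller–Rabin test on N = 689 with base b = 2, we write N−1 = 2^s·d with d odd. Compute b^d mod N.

50

689 − 1 = 688 = 2^4 · 43, so d = 43.
2^1 ≡ 2 (mod 689)
2^2 ≡ 2^2 = 4 ≡ 4 (mod 689)
2^4 ≡ 4^2 = 16 ≡ 16 (mod 689)
2^8 ≡ 16^2 = 256 ≡ 256 (mod 689)
2^16 ≡ 256^2 = 65536 ≡ 81 (mod 689)
2^32 ≡ 81^2 = 6561 ≡ 360 (mod 689)
43 = 32 + 8 + 2 + 1 in binary powers of 2.
So 2^43 ≡ 360 · 256 · 4 · 2 ≡ 50 (mod 689).
Squaring chain: 50 → 433 → 81 → 360; never reaches −1, so base 2 is a Miller–Rabin witness that 689 is composite.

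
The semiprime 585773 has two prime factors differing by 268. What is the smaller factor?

Since p = q + 268, we have 585773 = q(q + 268), so q² + 268q − 585773 = 0.
Discriminant: 268² + 4·585773 = 71824 + 2343092 = 2414916; √2414916 = 1554.
q = (−268 + 1554)/2 = 643, and p = q + 268 = 911.
Check: 643 · 911 = 585773.

643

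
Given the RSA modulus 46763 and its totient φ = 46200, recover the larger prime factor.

φ(n) = (p−1)(q−1) = n − (p+q) + 1, so p + q = 46763 − 46200 + 1 = 564.
p and q are the roots of t² − 564t + 46763 = 0.
Discriminant: 564² − 4·46763 = 318096 − 187052 = 131044; √131044 = 362.
q = (564 − 362)/2 = 101, p = (564 + 362)/2 = 463.
Check: 101 · 463 = 46763.

463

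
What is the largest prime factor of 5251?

5251 = 59 · 89
89 is prime.
So 5251 = 59 · 89; the largest prime factor is 89.

89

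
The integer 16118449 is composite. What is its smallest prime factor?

79

16118449 is odd.
Digit sum 34, not divisible by 3.
Ends in 9: not divisible by 5.
7: 16118449 = 7·2302635 + 4
11: 16118449 = 11·1465313 + 6
13: 16118449 = 13·1239880 + 9
17: 16118449 = 17·948144 + 1
19: 16118449 = 19·848339 + 8
23: 16118449 = 23·700802 + 3
29: 16118449 = 29·555808 + 17
31: 16118449 = 31·519949 + 30
37: 16118449 = 37·435633 + 28
41: 16118449 = 41·393132 + 37
43: 16118449 = 43·374847 + 28
47: 16118449 = 47·342945 + 34
53: 16118449 = 53·304121 + 36
59: 16118449 = 59·273194 + 3
61: 16118449 = 61·264236 + 53
67: 16118449 = 67·240573 + 58
71: 16118449 = 71·227020 + 29
73: 16118449 = 73·220800 + 49
79: 16118449 = 79·204031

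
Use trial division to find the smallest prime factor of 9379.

9379 is odd.
Digit sum 28, not divisible by 3.
Ends in 9: not divisible by 5.
7: 9379 = 7·1339 + 6
11: 9379 = 11·852 + 7
13: 9379 = 13·721 + 6
17: 9379 = 17·551 + 12
19: 9379 = 19·493 + 12
23: 9379 = 23·407 + 18
29: 9379 = 29·323 + 12
31: 9379 = 31·302 + 17
37: 9379 = 37·253 + 18
41: 9379 = 41·228 + 31
43: 9379 = 43·218 + 5
47: 9379 = 47·199 + 26
53: 9379 = 53·176 + 51
59: 9379 = 59·158 + 57
61: 9379 = 61·153 + 46
67: 9379 = 67·139 + 66
71: 9379 = 71·132 + 7
73: 9379 = 73·128 + 35
79: 9379 = 79·118 + 57
83: 9379 = 83·113

83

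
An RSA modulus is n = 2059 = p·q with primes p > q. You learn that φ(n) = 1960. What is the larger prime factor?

φ(n) = (p−1)(q−1) = n − (p+q) + 1, so p + q = 2059 − 1960 + 1 = 100.
p and q are the roots of t² − 100t + 2059 = 0.
Discriminant: 100² − 4·2059 = 10000 − 8236 = 1764; √1764 = 42.
q = (100 − 42)/2 = 29, p = (100 + 42)/2 = 71.
Check: 29 · 71 = 2059.

71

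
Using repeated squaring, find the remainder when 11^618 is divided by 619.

11^1 ≡ 11 (mod 619)
11^2 ≡ 11^2 = 121 ≡ 121 (mod 619)
11^4 ≡ 121^2 = 14641 ≡ 404 (mod 619)
11^8 ≡ 404^2 = 163216 ≡ 419 (mod 619)
11^16 ≡ 419^2 = 175561 ≡ 384 (mod 619)
11^32 ≡ 384^2 = 147456 ≡ 134 (mod 619)
11^64 ≡ 134^2 = 17956 ≡ 5 (mod 619)
11^128 ≡ 5^2 = 25 ≡ 25 (mod 619)
11^256 ≡ 25^2 = 625 ≡ 6 (mod 619)
11^512 ≡ 6^2 = 36 ≡ 36 (mod 619)
618 = 512 + 64 + 32 + 8 + 2 in binary powers of 2.
So 11^618 ≡ 36 · 5 · 134 · 419 · 121 ≡ 1 (mod 619).
Since the result is 1, base 11 gives no evidence that 619 is composite.

1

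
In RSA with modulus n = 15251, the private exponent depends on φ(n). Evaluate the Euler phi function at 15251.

15000

Factor: 15251 = 101 · 151.
φ(15251) = (101−1) · (151−1) = 100 · 150 = 15000.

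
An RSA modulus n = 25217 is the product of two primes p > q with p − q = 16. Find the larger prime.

Since p = q + 16, we have 25217 = q(q + 16), so q² + 16q − 25217 = 0.
Discriminant: 16² + 4·25217 = 256 + 100868 = 101124; √101124 = 318.
q = (−16 + 318)/2 = 151, and p = q + 16 = 167.
Check: 151 · 167 = 25217.

167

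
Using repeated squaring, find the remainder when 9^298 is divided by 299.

9

9^1 ≡ 9 (mod 299)
9^2 ≡ 9^2 = 81 ≡ 81 (mod 299)
9^4 ≡ 81^2 = 6561 ≡ 282 (mod 299)
9^8 ≡ 282^2 = 79524 ≡ 289 (mod 299)
9^16 ≡ 289^2 = 83521 ≡ 100 (mod 299)
9^32 ≡ 100^2 = 10000 ≡ 133 (mod 299)
9^64 ≡ 133^2 = 17689 ≡ 48 (mod 299)
9^128 ≡ 48^2 = 2304 ≡ 211 (mod 299)
9^256 ≡ 211^2 = 44521 ≡ 269 (mod 299)
298 = 256 + 32 + 8 + 2 in binary powers of 2.
So 9^298 ≡ 269 · 133 · 289 · 81 ≡ 9 (mod 299).
Since 9 ≠ 1, base 9 is a Fermat witness: 299 is composite.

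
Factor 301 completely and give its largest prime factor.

43

301 = 7 · 43
43 is prime.
So 301 = 7 · 43; the largest prime factor is 43.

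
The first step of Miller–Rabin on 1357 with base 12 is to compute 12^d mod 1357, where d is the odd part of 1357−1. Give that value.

1357 − 1 = 1356 = 2^2 · 339, so d = 339.
12^1 ≡ 12 (mod 1357)
12^2 ≡ 12^2 = 144 ≡ 144 (mod 1357)
12^4 ≡ 144^2 = 20736 ≡ 381 (mod 1357)
12^8 ≡ 381^2 = 145161 ≡ 1319 (mod 1357)
12^16 ≡ 1319^2 = 1739761 ≡ 87 (mod 1357)
12^32 ≡ 87^2 = 7569 ≡ 784 (mod 1357)
12^64 ≡ 784^2 = 614656 ≡ 1292 (mod 1357)
12^128 ≡ 1292^2 = 1669264 ≡ 154 (mod 1357)
12^256 ≡ 154^2 = 23716 ≡ 647 (mod 1357)
339 = 256 + 64 + 16 + 2 + 1 in binary powers of 2.
So 12^339 ≡ 647 · 1292 · 87 · 144 · 12 ≡ 579 (mod 1357).
Squaring chain: 579 → 62; never reaches −1, so base 12 is a Miller–Rabin witness that 1357 is composite.

579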